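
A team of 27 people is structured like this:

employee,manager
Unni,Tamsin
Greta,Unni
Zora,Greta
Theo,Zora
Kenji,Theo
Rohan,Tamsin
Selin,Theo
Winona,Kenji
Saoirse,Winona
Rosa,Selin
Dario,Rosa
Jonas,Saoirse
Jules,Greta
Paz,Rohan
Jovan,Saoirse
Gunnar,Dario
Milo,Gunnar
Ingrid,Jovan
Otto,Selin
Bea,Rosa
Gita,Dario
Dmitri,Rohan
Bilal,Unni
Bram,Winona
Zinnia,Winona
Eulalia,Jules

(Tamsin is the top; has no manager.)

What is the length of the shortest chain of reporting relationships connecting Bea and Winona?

Bea is 3 levels below Theo, and Winona is 2 levels below Theo (their lowest common manager). The shortest path runs up from Bea to Theo and back down to Winona: 3 + 2 = 5 links.

5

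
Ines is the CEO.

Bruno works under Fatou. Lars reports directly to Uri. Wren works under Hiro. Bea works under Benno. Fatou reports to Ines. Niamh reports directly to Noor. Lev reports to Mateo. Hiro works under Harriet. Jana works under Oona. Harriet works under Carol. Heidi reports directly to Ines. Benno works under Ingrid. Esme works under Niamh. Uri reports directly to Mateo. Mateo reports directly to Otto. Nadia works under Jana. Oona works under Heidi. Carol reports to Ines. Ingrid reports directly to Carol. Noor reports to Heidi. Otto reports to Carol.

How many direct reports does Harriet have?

Harriet directly manages Hiro. That is 1 direct report.

1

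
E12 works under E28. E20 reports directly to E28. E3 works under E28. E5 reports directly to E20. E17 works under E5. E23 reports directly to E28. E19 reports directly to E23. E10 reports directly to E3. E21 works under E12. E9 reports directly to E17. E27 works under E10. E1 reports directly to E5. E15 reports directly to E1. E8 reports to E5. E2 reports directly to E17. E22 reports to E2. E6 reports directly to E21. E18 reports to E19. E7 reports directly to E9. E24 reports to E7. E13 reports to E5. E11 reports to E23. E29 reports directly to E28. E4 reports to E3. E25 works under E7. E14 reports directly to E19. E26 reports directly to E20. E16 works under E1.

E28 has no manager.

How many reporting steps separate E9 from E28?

4

Chain from E9 up to E28: E9 → E17 → E5 → E20 → E28. That is 4 steps up, so E9 is 4 levels below E28.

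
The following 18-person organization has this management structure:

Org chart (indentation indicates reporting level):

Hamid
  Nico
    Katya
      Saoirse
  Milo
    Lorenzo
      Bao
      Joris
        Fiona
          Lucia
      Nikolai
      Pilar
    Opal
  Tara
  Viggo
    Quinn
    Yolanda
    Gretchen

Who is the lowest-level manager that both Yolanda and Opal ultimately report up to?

Hamid

Yolanda's chain of managers is Viggo, Hamid. Opal's chain of managers is Milo, Hamid. The first manager that appears in both chains is Hamid.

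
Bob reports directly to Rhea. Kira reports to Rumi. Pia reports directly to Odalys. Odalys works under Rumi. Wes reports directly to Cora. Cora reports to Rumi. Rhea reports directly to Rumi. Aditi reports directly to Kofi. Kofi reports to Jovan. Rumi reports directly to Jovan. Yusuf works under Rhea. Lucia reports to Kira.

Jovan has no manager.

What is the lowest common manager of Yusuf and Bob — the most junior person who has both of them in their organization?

Rhea

Yusuf's chain of managers is Rhea, Rumi, Jovan. Bob's chain of managers is Rhea, Rumi, Jovan. The first manager that appears in both chains is Rhea.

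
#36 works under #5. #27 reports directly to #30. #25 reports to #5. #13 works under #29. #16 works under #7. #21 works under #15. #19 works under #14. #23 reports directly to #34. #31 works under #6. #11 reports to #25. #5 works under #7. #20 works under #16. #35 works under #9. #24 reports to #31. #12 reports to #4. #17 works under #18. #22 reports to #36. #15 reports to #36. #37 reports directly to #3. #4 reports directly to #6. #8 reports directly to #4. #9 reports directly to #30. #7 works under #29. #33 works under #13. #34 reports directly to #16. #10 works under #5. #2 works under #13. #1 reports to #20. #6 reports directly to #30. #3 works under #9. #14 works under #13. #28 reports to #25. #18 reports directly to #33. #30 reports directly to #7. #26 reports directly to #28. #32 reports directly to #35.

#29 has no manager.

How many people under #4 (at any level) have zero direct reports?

The people in #4's organization with no one reporting to them are #12, #8. That is 2.

2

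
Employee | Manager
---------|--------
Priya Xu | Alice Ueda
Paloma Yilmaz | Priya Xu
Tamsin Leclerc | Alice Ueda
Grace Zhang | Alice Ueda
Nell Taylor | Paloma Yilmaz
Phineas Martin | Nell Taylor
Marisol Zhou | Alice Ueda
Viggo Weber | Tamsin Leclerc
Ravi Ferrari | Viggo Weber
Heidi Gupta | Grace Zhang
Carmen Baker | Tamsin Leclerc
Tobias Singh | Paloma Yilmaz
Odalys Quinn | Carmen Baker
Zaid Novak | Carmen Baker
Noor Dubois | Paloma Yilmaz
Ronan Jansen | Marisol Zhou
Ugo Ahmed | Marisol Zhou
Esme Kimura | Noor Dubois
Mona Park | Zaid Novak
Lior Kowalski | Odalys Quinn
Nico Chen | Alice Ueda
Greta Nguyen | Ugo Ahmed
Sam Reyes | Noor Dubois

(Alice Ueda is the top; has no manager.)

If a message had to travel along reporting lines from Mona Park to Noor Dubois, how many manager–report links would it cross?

Mona Park is 4 levels below Alice Ueda, and Noor Dubois is 3 levels below Alice Ueda (their lowest common manager). The shortest path runs up from Mona Park to Alice Ueda and back down to Noor Dubois: 4 + 3 = 7 links.

7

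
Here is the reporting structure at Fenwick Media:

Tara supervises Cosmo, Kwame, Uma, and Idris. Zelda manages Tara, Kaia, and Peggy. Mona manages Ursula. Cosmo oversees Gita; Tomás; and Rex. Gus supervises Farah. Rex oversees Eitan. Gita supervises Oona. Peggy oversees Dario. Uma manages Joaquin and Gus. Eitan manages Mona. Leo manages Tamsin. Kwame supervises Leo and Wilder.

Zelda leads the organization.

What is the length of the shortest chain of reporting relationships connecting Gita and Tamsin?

Gita is 2 levels below Tara, and Tamsin is 3 levels below Tara (their lowest common manager). The shortest path runs up from Gita to Tara and back down to Tamsin: 2 + 3 = 5 links.

5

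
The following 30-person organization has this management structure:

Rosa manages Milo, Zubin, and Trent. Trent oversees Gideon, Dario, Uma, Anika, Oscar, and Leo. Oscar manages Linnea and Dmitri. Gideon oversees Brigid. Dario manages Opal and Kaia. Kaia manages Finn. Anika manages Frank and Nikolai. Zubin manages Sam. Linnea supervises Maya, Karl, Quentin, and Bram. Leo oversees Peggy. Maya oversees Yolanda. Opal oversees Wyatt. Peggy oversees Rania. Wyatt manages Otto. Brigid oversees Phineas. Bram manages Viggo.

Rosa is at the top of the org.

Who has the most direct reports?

Direct-report counts: Rosa has 3; Zubin has 1; Trent has 6; Leo has 1; Peggy has 1; Anika has 2; Dario has 2; Opal has 1; Wyatt has 1; Kaia has 1; Gideon has 1; Brigid has 1; Oscar has 2; Linnea has 4; Bram has 1; Maya has 1. The largest is 6, held by Trent.

Trent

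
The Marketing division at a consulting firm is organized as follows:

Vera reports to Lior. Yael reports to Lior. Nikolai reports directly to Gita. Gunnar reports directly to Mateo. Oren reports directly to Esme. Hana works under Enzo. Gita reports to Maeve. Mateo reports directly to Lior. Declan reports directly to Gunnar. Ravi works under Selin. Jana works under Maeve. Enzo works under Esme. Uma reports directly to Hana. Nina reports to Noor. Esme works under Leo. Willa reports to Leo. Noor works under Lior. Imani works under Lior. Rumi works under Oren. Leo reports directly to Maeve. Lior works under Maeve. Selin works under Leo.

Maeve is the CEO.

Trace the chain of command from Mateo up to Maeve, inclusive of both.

Mateo reports to Lior. Lior reports to Maeve. Maeve is at the top.

Mateo -> Lior -> Maeve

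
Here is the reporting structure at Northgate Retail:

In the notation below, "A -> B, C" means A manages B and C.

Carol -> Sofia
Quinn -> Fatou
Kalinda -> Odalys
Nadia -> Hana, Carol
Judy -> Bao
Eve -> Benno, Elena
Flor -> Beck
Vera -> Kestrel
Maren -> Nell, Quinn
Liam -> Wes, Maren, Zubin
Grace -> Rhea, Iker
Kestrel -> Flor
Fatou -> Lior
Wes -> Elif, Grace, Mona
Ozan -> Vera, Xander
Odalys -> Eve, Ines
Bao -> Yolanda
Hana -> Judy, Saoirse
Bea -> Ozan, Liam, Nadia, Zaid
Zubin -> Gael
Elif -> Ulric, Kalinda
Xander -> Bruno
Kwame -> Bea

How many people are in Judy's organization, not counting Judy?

Judy directly manages Bao. Under Bao: Yolanda (1). That's 2 in total.

2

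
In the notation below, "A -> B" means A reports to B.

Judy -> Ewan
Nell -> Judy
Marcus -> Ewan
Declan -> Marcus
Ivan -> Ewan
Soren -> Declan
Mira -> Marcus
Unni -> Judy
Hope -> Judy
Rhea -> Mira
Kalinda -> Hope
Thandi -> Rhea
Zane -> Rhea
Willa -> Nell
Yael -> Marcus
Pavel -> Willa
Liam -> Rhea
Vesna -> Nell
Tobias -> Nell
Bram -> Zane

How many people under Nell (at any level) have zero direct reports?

3

The people in Nell's organization with no one reporting to them are Tobias, Vesna, Pavel. That is 3.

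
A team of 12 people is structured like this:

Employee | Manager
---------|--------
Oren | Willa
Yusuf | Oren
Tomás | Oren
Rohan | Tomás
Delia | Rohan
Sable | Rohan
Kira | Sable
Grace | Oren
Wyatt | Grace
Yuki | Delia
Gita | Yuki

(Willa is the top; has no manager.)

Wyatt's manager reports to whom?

Oren

Wyatt reports to Grace, and Grace reports to Oren. So Wyatt's skip-level manager is Oren.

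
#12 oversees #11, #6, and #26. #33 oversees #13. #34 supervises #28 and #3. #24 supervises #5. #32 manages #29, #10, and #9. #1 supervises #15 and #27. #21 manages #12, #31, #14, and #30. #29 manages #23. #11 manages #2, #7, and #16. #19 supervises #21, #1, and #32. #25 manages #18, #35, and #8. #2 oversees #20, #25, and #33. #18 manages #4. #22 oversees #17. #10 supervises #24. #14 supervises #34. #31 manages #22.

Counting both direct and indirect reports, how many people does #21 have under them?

23

#21 directly manages #12, #31, #14, #30. Under #12: #26, #6, #11, #16, #7, #2, #20, #33, #13, #25, #8, #35, #18, #4 (14). Under #31: #22, #17 (2). Under #14: #34, #28, #3 (3). #30 has no reports. So #21's organization is 4 direct reports plus everyone under them: 15 + 3 + 4 + 1 = 23.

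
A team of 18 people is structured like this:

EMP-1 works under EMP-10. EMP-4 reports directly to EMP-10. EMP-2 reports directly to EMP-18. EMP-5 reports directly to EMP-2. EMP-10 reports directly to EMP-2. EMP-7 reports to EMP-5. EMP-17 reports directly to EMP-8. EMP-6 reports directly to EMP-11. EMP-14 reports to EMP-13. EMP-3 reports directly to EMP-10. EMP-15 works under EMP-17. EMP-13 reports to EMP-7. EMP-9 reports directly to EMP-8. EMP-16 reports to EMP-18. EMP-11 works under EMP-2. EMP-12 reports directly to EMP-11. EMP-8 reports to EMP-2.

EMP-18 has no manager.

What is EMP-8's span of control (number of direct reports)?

2

EMP-8 directly manages EMP-17, EMP-9. That is 2 direct reports.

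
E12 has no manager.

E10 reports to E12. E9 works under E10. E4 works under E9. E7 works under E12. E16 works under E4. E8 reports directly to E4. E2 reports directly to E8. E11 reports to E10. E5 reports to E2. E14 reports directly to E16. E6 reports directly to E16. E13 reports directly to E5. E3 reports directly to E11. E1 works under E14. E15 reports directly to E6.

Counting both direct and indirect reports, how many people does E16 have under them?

E16 directly manages E14, E6. Under E14: E1 (1). Under E6: E15 (1). So E16's organization is 2 direct reports plus everyone under them: 2 + 2 = 4.

4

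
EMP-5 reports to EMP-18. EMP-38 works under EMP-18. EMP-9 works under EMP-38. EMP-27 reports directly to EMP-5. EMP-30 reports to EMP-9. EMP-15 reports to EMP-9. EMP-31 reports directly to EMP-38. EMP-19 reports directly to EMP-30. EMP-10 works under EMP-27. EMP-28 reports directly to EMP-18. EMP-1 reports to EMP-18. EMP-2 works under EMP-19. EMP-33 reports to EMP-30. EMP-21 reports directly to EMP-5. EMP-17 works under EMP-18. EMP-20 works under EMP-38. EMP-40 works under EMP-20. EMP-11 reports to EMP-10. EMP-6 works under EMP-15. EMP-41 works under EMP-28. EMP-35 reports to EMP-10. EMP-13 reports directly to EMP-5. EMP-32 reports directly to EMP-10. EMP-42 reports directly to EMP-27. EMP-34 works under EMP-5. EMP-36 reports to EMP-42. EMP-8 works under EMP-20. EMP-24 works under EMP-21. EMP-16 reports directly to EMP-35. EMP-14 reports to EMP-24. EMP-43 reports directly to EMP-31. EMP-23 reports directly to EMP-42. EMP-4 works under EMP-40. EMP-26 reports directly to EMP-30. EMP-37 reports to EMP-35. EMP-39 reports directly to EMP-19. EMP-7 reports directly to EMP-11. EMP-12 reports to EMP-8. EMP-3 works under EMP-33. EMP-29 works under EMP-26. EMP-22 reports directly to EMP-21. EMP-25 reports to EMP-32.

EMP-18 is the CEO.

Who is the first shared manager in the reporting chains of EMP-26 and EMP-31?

EMP-26's chain of managers is EMP-30, EMP-9, EMP-38, EMP-18. EMP-31's chain of managers is EMP-38, EMP-18. The first manager that appears in both chains is EMP-38.

EMP-38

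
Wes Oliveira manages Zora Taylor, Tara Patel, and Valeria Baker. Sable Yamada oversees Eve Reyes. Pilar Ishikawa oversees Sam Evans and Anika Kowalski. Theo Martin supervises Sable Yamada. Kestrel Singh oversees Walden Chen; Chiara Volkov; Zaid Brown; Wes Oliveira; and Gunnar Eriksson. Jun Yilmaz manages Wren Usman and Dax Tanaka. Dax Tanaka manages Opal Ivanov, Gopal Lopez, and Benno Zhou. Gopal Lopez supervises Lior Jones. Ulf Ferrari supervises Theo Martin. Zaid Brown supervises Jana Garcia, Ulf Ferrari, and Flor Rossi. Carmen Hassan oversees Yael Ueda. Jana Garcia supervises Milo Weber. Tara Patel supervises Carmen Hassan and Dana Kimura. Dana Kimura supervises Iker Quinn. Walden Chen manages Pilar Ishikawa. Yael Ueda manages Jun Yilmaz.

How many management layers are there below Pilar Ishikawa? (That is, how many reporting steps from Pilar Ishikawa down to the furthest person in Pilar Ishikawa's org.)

The longest chain under Pilar Ishikawa runs Pilar Ishikawa → Anika Kowalski, which is 1 level below Pilar Ishikawa.

1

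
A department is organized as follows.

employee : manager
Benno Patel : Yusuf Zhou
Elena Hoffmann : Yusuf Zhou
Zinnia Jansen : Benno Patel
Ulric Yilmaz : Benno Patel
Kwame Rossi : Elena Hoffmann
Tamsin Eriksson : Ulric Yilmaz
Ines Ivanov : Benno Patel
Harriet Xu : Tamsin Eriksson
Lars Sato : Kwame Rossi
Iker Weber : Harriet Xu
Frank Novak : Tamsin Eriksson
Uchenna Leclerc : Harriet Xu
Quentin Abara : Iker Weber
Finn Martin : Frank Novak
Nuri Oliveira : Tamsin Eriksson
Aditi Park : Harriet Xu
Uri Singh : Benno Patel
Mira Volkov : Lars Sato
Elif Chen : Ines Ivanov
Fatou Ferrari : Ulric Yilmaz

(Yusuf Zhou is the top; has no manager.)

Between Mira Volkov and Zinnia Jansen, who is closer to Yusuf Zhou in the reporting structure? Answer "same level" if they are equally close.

Zinnia Jansen

Mira Volkov is 4 levels below Yusuf Zhou; Zinnia Jansen is 2. Zinnia Jansen is higher.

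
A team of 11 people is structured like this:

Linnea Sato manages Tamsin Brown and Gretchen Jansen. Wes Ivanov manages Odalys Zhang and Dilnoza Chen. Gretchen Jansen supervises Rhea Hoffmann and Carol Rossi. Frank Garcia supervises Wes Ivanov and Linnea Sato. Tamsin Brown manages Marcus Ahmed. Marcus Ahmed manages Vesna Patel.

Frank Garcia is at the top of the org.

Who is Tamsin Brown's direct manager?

Linnea Sato

Tamsin Brown reports directly to Linnea Sato.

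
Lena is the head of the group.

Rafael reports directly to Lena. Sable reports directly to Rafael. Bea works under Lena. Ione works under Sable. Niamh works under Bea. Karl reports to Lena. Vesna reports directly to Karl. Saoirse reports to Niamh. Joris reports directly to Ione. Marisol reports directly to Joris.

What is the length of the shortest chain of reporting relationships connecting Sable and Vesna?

4

Sable is 2 levels below Lena, and Vesna is 2 levels below Lena (their lowest common manager). The shortest path runs up from Sable to Lena and back down to Vesna: 2 + 2 = 4 links.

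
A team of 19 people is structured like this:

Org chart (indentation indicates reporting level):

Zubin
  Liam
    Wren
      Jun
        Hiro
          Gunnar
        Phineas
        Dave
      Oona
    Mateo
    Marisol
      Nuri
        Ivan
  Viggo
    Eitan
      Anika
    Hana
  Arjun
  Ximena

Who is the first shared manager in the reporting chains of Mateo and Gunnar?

Liam

Mateo's chain of managers is Liam, Zubin. Gunnar's chain of managers is Hiro, Jun, Wren, Liam, Zubin. The first manager that appears in both chains is Liam.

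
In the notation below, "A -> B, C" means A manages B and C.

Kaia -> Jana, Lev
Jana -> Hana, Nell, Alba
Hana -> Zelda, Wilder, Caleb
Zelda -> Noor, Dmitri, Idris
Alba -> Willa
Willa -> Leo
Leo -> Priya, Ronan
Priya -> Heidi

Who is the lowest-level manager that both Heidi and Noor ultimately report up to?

Heidi's chain of managers is Priya, Leo, Willa, Alba, Jana, Kaia. Noor's chain of managers is Zelda, Hana, Jana, Kaia. The first manager that appears in both chains is Jana.

Jana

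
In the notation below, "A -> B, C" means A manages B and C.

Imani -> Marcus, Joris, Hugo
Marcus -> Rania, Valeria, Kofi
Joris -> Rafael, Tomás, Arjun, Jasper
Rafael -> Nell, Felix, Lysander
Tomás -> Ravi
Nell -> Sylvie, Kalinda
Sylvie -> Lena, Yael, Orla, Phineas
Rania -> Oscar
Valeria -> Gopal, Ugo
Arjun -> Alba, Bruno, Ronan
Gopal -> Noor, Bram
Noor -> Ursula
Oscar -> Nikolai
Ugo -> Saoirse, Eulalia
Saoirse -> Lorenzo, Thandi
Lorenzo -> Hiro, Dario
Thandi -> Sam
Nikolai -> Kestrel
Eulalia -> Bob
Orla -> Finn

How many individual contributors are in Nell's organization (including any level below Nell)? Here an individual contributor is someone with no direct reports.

The people in Nell's organization with no one reporting to them are Kalinda, Phineas, Finn, Yael, Lena. That is 5.

5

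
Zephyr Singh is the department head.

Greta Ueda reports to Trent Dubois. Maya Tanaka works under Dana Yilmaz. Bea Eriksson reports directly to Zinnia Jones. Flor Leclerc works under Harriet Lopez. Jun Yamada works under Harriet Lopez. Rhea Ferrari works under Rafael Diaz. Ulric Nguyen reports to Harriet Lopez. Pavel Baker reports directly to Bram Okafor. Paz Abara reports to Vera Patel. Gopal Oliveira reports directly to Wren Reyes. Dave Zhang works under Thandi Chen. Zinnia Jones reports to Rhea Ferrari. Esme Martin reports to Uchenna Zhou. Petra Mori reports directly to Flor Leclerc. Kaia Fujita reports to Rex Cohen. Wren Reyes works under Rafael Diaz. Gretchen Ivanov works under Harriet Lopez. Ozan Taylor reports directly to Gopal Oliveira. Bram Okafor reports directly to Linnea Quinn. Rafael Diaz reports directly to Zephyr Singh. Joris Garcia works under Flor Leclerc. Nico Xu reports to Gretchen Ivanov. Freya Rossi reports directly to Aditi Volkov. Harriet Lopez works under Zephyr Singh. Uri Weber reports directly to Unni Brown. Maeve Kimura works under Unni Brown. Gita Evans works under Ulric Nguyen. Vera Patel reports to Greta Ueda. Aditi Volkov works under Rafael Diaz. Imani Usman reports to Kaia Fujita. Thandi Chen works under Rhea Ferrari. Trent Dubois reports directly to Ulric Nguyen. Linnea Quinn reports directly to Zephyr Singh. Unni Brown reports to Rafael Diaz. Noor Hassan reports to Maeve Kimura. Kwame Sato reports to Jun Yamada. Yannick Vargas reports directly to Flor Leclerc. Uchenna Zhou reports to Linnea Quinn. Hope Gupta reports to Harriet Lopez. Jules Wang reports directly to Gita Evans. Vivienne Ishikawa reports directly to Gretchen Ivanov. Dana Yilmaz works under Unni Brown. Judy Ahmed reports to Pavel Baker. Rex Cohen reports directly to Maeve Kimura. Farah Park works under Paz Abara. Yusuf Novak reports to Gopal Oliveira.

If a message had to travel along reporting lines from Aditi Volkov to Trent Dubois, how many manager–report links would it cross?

Aditi Volkov is 2 levels below Zephyr Singh, and Trent Dubois is 3 levels below Zephyr Singh (their lowest common manager). The shortest path runs up from Aditi Volkov to Zephyr Singh and back down to Trent Dubois: 2 + 3 = 5 links.

5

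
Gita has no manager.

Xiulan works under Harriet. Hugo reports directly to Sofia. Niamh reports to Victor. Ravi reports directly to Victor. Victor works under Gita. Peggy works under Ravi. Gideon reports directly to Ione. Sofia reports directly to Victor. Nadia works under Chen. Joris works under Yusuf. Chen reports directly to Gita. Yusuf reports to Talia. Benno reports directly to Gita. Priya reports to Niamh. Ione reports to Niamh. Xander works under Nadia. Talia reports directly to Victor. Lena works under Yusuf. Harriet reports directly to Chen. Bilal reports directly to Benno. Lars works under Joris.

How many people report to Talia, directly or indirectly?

Talia directly manages Yusuf. Under Yusuf: Joris, Lars, Lena (3). That's 4 in total.

4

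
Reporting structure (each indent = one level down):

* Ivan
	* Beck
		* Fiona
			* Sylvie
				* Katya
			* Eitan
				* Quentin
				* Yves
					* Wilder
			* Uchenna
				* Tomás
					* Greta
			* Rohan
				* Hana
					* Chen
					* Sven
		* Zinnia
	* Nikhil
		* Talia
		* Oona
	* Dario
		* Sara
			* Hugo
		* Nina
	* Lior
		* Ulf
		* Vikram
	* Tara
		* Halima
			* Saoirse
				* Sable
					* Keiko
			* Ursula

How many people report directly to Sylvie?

1

Sylvie directly manages Katya. That is 1 direct report.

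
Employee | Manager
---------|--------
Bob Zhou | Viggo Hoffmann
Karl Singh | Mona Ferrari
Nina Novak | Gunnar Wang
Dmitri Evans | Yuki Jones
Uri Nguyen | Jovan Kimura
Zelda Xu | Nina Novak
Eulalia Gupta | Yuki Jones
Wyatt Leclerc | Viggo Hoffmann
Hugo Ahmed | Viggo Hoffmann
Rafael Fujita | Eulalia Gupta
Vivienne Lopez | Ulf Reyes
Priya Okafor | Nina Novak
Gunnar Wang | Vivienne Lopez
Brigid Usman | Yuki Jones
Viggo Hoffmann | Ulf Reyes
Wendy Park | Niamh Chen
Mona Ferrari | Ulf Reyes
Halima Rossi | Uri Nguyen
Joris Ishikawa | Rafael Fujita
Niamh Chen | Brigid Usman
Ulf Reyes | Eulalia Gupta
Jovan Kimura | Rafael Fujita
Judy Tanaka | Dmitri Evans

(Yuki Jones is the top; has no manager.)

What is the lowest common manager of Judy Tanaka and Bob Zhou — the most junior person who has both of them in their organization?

Judy Tanaka's chain of managers is Dmitri Evans, Yuki Jones. Bob Zhou's chain of managers is Viggo Hoffmann, Ulf Reyes, Eulalia Gupta, Yuki Jones. The first manager that appears in both chains is Yuki Jones.

Yuki Jones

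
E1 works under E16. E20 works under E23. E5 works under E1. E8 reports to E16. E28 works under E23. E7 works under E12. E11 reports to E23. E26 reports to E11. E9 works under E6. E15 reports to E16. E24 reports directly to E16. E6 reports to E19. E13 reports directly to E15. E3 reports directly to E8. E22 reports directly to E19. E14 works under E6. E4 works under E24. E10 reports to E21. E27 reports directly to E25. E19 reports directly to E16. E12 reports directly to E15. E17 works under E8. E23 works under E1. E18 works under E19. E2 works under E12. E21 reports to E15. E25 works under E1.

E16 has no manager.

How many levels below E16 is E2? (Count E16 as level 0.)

3

Chain from E2 up to E16: E2 → E12 → E15 → E16. That is 3 steps up, so E2 is 3 levels below E16.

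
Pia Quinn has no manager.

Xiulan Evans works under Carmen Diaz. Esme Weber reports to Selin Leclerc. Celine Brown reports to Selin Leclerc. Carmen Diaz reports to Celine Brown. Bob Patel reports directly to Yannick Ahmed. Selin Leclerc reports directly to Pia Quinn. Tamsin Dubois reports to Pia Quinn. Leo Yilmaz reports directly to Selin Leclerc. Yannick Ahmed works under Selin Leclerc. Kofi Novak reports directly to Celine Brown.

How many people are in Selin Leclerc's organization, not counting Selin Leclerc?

8

Selin Leclerc directly manages Celine Brown, Yannick Ahmed, Leo Yilmaz, Esme Weber. Under Celine Brown: Kofi Novak, Carmen Diaz, Xiulan Evans (3). Under Yannick Ahmed: Bob Patel (1). Leo Yilmaz has no reports. Esme Weber has no reports. So Selin Leclerc's organization is 4 direct reports plus everyone under them: 4 + 2 + 1 + 1 = 8.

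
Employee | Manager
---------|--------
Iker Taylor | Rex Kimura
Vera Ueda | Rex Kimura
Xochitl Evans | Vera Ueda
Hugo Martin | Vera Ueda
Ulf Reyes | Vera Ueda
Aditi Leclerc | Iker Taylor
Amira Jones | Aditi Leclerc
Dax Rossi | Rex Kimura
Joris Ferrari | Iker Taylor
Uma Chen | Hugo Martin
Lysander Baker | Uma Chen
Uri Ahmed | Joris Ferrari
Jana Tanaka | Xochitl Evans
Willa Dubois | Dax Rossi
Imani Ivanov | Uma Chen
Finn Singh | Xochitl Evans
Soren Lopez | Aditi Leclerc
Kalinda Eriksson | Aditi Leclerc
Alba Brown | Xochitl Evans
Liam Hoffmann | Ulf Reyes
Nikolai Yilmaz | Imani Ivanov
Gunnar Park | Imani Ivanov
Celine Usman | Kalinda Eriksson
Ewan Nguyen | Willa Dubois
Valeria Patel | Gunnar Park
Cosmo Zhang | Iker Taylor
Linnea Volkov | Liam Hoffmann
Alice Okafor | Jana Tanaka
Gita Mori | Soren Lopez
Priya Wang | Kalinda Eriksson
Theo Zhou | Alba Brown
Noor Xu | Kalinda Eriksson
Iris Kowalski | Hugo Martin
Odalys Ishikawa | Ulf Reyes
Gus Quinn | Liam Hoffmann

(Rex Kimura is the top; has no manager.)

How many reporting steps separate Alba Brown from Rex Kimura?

Chain from Alba Brown up to Rex Kimura: Alba Brown → Xochitl Evans → Vera Ueda → Rex Kimura. That is 3 steps up, so Alba Brown is 3 levels below Rex Kimura.

3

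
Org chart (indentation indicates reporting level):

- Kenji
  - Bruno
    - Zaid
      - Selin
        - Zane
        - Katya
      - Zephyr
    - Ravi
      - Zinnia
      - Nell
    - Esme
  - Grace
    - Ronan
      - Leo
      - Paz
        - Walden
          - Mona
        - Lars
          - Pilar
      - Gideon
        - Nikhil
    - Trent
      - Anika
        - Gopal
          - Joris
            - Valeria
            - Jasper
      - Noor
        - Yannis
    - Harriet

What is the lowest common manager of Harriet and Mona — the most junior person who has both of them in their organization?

Grace

Harriet's chain of managers is Grace, Kenji. Mona's chain of managers is Walden, Paz, Ronan, Grace, Kenji. The first manager that appears in both chains is Grace.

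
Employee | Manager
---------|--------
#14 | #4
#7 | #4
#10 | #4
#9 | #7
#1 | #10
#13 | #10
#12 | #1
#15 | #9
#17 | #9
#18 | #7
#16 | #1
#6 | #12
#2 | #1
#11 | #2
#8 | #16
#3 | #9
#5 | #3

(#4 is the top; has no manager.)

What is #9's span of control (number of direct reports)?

#9 directly manages #15, #17, #3. That is 3 direct reports.

3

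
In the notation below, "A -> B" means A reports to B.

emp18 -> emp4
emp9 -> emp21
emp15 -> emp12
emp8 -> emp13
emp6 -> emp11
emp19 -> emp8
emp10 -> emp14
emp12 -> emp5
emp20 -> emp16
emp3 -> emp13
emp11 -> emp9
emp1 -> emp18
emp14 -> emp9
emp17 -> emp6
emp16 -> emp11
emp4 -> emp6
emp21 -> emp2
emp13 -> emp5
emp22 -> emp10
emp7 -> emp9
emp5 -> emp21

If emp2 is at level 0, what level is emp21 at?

1

Chain from emp21 up to emp2: emp21 → emp2. That is 1 step up, so emp21 is 1 level below emp2.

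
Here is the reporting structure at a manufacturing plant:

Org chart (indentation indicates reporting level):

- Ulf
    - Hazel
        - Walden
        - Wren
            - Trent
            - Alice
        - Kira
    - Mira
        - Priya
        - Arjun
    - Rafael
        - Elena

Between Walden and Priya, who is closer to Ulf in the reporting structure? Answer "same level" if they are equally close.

Both Walden and Priya are 2 levels below Ulf.

same level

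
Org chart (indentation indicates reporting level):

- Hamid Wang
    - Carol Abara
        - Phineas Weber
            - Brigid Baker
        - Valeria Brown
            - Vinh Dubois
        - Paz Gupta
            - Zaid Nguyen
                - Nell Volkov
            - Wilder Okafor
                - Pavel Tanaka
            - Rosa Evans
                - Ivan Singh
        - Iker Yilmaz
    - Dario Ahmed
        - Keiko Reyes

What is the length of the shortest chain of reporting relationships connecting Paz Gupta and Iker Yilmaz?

Paz Gupta is 1 level below Carol Abara, and Iker Yilmaz is 1 level below Carol Abara (their lowest common manager). The shortest path runs up from Paz Gupta to Carol Abara and back down to Iker Yilmaz: 1 + 1 = 2 links.

2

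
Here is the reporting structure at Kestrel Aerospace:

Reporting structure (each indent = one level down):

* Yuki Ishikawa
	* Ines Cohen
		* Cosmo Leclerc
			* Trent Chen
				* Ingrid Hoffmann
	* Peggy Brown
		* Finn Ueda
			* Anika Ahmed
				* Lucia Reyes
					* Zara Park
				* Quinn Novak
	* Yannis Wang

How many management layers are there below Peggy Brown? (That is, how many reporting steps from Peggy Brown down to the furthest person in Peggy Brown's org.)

4

The longest chain under Peggy Brown runs Peggy Brown → Finn Ueda → Anika Ahmed → Lucia Reyes → Zara Park, which is 4 levels below Peggy Brown.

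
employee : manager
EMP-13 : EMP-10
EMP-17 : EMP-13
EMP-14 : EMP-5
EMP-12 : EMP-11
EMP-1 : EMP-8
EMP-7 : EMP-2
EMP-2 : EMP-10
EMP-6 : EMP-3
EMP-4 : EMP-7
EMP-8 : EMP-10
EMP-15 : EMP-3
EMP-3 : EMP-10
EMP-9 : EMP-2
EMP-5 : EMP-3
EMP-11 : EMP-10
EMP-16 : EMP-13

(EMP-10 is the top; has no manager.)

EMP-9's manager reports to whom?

EMP-9 reports to EMP-2, and EMP-2 reports to EMP-10. So EMP-9's skip-level manager is EMP-10.

EMP-10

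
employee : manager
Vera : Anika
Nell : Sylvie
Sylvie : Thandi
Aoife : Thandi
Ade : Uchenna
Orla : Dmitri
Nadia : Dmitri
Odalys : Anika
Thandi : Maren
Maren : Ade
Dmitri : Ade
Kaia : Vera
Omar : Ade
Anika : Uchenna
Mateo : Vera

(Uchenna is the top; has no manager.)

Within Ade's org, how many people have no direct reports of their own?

5

The people in Ade's organization with no one reporting to them are Omar, Orla, Nadia, Aoife, Nell. That is 5.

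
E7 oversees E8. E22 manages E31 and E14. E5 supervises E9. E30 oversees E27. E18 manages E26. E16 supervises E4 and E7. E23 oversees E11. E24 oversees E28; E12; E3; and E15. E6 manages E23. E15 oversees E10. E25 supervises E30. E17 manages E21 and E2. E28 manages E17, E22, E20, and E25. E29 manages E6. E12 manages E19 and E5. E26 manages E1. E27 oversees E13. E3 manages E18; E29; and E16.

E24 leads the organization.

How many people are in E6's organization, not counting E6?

2

E6 directly manages E23. Under E23: E11 (1). That's 2 in total.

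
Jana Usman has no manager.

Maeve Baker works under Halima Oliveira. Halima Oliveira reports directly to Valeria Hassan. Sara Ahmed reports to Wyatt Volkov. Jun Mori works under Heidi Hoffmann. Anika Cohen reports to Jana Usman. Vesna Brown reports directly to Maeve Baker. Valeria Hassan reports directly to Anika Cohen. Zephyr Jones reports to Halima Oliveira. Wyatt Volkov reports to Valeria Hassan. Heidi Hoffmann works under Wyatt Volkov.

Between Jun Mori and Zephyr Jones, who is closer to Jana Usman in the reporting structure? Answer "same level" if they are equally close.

Jun Mori is 5 levels below Jana Usman; Zephyr Jones is 4. Zephyr Jones is higher.

Zephyr Jones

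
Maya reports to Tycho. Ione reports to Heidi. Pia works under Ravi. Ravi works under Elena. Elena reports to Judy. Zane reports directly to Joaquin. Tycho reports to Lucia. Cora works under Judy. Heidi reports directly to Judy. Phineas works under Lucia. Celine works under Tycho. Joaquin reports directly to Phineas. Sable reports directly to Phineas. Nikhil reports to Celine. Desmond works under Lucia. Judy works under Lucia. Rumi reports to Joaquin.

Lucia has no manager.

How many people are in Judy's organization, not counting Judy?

Judy directly manages Cora, Heidi, Elena. Cora has no reports. Under Heidi: Ione (1). Under Elena: Ravi, Pia (2). So Judy's organization is 3 direct reports plus everyone under them: 1 + 2 + 3 = 6.

6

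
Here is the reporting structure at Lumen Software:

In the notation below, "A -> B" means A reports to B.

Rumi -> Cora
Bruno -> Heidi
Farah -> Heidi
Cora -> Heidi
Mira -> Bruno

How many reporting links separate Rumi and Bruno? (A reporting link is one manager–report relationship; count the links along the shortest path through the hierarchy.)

3

Rumi is 2 levels below Heidi, and Bruno is 1 level below Heidi (their lowest common manager). The shortest path runs up from Rumi to Heidi and back down to Bruno: 2 + 1 = 3 links.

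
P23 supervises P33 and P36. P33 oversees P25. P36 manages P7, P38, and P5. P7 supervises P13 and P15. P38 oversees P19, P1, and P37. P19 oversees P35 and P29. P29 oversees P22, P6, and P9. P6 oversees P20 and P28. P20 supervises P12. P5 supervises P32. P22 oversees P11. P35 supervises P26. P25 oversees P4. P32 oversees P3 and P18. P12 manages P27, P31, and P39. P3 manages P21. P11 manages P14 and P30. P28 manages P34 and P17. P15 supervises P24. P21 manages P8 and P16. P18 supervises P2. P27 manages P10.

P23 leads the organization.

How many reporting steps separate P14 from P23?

7

Chain from P14 up to P23: P14 → P11 → P22 → P29 → P19 → P38 → P36 → P23. That is 7 steps up, so P14 is 7 levels below P23.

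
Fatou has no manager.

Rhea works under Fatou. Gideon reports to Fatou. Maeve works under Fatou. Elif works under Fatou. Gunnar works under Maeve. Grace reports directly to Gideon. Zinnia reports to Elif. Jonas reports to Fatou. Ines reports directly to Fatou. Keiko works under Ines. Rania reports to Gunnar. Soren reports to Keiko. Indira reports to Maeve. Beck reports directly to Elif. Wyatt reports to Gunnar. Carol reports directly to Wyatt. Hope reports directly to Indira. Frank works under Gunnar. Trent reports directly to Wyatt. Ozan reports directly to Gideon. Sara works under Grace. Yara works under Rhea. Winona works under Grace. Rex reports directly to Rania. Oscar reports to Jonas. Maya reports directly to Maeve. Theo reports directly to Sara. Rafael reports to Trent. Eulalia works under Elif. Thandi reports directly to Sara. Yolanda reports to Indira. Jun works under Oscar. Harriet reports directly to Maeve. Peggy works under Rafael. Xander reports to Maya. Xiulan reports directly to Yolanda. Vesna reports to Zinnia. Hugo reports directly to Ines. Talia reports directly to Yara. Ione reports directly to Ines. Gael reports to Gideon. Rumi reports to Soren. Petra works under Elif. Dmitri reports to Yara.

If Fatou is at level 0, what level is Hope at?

Chain from Hope up to Fatou: Hope → Indira → Maeve → Fatou. That is 3 steps up, so Hope is 3 levels below Fatou.

3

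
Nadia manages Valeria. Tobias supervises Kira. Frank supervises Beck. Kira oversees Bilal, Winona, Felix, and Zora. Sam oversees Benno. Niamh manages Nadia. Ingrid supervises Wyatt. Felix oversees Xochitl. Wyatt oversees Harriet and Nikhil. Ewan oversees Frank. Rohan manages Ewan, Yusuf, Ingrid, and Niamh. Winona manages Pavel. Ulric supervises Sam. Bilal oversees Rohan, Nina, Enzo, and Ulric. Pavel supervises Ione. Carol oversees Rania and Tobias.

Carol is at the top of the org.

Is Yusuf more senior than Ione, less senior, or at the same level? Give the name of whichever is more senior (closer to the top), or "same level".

Both Yusuf and Ione are 5 levels below Carol.

same level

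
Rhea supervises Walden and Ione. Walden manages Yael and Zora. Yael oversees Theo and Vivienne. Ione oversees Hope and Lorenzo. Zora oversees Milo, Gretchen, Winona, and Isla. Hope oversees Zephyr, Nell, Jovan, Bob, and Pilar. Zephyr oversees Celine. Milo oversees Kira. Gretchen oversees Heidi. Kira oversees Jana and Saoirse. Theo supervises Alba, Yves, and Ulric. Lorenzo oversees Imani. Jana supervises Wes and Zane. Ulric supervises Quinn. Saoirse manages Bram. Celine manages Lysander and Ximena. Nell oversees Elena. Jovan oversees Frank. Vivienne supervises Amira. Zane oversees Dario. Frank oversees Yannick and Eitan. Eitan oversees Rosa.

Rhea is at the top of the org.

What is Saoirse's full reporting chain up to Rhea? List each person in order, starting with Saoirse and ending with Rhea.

Saoirse reports to Kira. Kira reports to Milo. Milo reports to Zora. Zora reports to Walden. Walden reports to Rhea. Rhea is at the top.

Saoirse -> Kira -> Milo -> Zora -> Walden -> Rhea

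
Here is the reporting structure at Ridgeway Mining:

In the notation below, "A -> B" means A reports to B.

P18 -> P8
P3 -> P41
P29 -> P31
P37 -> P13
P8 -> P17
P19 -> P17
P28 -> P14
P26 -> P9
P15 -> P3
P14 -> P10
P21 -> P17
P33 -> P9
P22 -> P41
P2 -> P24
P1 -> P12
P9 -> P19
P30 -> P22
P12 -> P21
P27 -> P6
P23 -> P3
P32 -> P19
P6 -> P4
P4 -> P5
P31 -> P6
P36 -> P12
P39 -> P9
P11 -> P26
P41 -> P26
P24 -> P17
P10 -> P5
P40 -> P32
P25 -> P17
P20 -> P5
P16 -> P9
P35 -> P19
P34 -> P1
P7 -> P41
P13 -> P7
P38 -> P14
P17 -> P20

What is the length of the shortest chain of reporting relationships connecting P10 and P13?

P10 is 1 level below P5, and P13 is 8 levels below P5 (their lowest common manager). The shortest path runs up from P10 to P5 and back down to P13: 1 + 8 = 9 links.

9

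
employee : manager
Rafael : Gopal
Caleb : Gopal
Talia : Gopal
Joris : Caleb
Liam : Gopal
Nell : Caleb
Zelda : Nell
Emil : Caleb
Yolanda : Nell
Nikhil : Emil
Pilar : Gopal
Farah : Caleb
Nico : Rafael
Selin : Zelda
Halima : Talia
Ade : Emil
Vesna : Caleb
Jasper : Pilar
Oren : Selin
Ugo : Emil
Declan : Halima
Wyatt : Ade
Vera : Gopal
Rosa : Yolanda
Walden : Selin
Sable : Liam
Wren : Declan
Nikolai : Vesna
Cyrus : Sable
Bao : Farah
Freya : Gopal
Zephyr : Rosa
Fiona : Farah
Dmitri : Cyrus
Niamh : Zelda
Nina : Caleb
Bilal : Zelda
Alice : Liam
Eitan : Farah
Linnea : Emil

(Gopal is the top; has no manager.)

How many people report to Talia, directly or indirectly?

Talia directly manages Halima. Under Halima: Declan, Wren (2). That's 3 in total.

3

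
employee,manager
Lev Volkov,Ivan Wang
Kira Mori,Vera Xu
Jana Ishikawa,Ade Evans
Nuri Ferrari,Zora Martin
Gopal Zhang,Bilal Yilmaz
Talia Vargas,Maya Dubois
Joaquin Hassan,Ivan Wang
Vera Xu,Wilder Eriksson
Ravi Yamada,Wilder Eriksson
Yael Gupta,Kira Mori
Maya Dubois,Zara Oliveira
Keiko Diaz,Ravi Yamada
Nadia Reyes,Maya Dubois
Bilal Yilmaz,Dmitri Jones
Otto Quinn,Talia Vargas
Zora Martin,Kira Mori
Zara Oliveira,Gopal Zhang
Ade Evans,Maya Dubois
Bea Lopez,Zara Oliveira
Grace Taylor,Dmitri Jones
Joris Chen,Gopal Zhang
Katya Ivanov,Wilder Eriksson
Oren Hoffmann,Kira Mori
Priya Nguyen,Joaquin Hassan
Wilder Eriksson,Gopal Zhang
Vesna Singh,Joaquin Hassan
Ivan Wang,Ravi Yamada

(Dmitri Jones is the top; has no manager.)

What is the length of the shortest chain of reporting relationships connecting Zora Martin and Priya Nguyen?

7

Zora Martin is 3 levels below Wilder Eriksson, and Priya Nguyen is 4 levels below Wilder Eriksson (their lowest common manager). The shortest path runs up from Zora Martin to Wilder Eriksson and back down to Priya Nguyen: 3 + 4 = 7 links.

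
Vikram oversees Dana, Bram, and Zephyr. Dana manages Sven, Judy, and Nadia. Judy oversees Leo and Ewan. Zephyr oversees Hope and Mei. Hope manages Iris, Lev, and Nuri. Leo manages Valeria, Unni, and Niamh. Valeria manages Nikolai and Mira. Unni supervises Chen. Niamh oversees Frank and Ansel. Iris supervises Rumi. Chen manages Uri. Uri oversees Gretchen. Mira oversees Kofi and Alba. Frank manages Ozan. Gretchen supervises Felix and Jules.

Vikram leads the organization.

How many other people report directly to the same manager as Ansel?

Ansel reports to Niamh. Niamh's other direct reports are Frank — 1 peer.

1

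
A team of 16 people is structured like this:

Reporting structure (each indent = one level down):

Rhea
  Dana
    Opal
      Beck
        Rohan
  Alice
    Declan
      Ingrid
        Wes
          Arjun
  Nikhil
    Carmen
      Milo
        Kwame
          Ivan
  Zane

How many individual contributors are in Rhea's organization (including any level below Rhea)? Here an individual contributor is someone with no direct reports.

The people in Rhea's organization with no one reporting to them are Zane, Ivan, Arjun, Rohan. That is 4.

4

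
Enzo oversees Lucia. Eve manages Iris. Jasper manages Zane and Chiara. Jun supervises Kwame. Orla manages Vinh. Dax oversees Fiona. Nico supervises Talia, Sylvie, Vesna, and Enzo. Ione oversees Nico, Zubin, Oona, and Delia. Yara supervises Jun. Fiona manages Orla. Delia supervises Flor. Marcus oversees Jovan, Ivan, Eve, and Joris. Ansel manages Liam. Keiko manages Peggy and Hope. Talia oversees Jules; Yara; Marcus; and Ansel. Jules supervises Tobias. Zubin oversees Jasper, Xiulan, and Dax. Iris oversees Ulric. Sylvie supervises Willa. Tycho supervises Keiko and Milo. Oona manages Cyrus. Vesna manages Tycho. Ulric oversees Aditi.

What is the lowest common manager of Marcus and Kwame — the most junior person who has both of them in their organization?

Marcus's chain of managers is Talia, Nico, Ione. Kwame's chain of managers is Jun, Yara, Talia, Nico, Ione. The first manager that appears in both chains is Talia.

Talia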